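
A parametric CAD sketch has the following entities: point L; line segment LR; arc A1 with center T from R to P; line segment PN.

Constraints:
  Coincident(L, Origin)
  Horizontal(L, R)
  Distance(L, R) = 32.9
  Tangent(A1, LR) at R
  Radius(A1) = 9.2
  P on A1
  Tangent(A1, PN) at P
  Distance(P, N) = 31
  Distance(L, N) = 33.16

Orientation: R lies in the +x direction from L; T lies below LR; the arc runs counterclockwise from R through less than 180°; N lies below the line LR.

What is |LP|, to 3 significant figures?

25.3

Checks: |TP| = 9.200 ✓; ∠(TP, PN) = 90.00° ✓; |PN| = 31.00 ✓; |LN| = 33.16 ✓.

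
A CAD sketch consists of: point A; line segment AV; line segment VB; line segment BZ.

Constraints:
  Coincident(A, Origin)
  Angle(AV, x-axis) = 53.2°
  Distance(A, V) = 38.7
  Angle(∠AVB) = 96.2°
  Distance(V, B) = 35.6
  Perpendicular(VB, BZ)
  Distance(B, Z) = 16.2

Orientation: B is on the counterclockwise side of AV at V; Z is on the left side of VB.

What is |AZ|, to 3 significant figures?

45.6

A is at the origin; AV runs at 53.2° with length 38.7, so V = 38.7·(cos 53.2°, sin 53.2°) = (23.2, 31.0). ∠AVB = 96.2°, so VB runs at 53.2° + (180° − 96.2°) = 137° from the x-axis; with |VB| = 35.6, B = V + 35.6·(cos 137°, sin 137°) = (-2.85, 55.3). The perpendicularity gives BZ at right angles to VB; with |BZ| = 16.2 on the left of VB, Z = B + 16.2·(-0.682, -0.731) = (-13.9, 43.4). Then |AZ| = |Z − A| = 45.6.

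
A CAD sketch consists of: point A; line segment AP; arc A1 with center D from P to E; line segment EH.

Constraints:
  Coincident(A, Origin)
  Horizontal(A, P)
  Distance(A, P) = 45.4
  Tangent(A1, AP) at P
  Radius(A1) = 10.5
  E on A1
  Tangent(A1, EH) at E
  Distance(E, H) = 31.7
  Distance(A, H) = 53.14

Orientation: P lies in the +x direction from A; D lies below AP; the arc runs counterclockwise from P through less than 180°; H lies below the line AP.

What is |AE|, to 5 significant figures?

36.295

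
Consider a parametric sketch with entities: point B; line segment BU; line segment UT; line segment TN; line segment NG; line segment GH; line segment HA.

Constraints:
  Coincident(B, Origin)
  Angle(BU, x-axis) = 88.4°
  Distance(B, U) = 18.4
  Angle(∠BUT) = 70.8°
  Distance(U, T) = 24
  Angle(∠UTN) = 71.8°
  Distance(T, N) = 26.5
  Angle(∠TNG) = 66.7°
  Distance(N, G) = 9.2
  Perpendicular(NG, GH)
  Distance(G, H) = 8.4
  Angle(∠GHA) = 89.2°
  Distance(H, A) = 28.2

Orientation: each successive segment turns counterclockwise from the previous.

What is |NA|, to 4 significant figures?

20.62

B is at the origin; BU runs at 88.4° with length 18.4, so U = (0.5138, 18.39). ∠BUT = 70.8° gives UT at -162.4° from the x-axis; with |UT| = 24.0, T = (-22.36, 11.14). ∠UTN = 71.8° gives TN at -54.20° from the x-axis; with |TN| = 26.5, N = (-6.861, -10.36). ∠TNG = 66.7° gives NG at 59.10° from the x-axis; with |NG| = 9.2, G = (-2.137, -2.463). The perpendicularity gives GH at right angles to NG, so GH runs at 149.1°; with |GH| = 8.4, H = (-9.345, 1.851). ∠GHA = 89.2° gives HA at -120.1° from the x-axis; with |HA| = 28.2, A = (-23.49, -22.55). Then |NA| = |A − N| = 20.62.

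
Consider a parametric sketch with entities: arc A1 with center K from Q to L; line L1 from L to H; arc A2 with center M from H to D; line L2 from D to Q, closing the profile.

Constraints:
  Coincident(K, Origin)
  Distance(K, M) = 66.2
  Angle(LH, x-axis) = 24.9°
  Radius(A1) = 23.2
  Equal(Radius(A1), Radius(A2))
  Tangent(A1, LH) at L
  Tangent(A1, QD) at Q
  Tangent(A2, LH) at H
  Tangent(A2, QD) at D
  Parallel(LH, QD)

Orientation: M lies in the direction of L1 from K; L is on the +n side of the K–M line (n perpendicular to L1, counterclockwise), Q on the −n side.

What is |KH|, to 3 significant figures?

70.1

The slot axis is L1's direction at 24.9°, so u = (cos 24.9°, sin 24.9°) = (0.907, 0.421) and n = (−sin 24.9°, cos 24.9°) = (-0.421, 0.907). K is at the origin and M lies 66.2 along u from K, so M = 66.2·u = (60.0, 27.9). Tangency of A1 to both parallel lines with radius 23.2 puts L and Q at K ± 23.2·n: L = (-9.77, 21.0), Q = (9.77, -21.0). Equal radii place H and D the same way about M: H = M + 23.2·n = (50.3, 48.9), D = M − 23.2·n = (69.8, 6.83). Then |KH| = |H − K| = 70.1.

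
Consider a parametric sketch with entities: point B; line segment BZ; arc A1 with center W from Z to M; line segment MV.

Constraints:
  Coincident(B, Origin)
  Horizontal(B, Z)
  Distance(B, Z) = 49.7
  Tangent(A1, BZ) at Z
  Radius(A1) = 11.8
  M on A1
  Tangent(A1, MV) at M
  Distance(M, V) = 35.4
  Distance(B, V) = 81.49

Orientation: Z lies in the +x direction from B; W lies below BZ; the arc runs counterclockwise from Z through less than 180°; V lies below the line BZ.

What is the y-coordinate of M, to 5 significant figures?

-20.690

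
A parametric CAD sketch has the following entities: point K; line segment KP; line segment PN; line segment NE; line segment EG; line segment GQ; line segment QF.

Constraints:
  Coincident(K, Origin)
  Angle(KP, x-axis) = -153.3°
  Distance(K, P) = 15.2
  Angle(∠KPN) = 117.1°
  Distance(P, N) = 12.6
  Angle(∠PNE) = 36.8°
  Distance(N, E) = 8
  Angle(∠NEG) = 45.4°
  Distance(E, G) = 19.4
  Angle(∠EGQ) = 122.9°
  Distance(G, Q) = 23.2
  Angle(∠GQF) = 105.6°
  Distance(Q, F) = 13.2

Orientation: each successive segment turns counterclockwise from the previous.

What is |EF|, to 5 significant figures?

37.458

∠EGQ = 122.9° gives GQ at -115.50° from the x-axis; with |GQ| = 23.2, Q = (-38.057, -36.496). ∠GQF = 105.6° gives QF at -41.100° from the x-axis; with |QF| = 13.2, F = (-28.110, -45.173). Then |EF| = |F − E| = 37.458.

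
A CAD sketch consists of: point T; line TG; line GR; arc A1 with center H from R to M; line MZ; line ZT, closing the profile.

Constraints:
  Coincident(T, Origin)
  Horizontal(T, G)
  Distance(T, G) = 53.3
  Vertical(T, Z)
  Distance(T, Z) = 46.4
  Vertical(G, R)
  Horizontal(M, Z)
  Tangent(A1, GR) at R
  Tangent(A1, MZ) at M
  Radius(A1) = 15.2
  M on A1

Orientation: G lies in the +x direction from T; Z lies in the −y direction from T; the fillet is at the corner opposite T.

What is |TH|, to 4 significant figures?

49.24

T is at the origin; TG is horizontal with |TG| = 53.3 and G on the +x side, so G = (53.30, 0.000). TZ is vertical with |TZ| = 46.4 and Z on the −y side, so Z = (0.000, -46.40). The virtual corner opposite T is at (53.30, -46.40). Tangency of A1 to GR means the radius HR is perpendicular to GR and A1 meets MZ tangentially, so HM is at right angles to MZ, with radius 15.2, so the center H sits 15.2 in from both sides at H = (38.10, -31.20). Then |TH| = |H − T| = 49.24.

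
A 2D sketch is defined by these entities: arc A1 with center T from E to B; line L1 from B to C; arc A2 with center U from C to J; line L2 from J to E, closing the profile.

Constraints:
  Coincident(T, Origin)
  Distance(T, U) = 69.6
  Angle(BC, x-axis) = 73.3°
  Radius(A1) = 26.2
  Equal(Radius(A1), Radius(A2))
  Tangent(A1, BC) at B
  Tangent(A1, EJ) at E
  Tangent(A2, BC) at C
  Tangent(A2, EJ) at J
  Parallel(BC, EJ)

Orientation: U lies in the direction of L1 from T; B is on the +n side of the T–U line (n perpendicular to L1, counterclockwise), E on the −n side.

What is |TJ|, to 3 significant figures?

74.4

The slot axis is L1's direction at 73.3°, so u = (cos 73.3°, sin 73.3°) = (0.287, 0.958) and n = (−sin 73.3°, cos 73.3°) = (-0.958, 0.287). T is at the origin and U lies 69.6 along u from T, so U = 69.6·u = (20.0, 66.7). Tangency of A1 to both parallel lines with radius 26.2 puts B and E at T ± 26.2·n: B = (-25.1, 7.53), E = (25.1, -7.53). Equal radii place C and J the same way about U: C = U + 26.2·n = (-5.09, 74.2), J = U − 26.2·n = (45.1, 59.1). Then |TJ| = |J − T| = 74.4.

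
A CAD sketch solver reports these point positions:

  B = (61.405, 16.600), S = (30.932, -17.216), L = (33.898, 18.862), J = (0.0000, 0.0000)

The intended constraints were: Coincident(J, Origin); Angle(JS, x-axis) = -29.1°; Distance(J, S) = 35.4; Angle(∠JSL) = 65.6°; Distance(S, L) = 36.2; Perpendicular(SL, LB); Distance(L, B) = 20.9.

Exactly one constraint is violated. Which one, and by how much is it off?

Distance(L, B) = 20.9 — off by 6.70.

J = (0.00, 0.00) ✓; JS at -29.10° ✓; |JS| = 35.40 ✓; ∠JSL = 65.60° ✓; |SL| = 36.20 ✓; ∠(SL, LB) = 90.00° ✓; |LB| = 27.60 ✗.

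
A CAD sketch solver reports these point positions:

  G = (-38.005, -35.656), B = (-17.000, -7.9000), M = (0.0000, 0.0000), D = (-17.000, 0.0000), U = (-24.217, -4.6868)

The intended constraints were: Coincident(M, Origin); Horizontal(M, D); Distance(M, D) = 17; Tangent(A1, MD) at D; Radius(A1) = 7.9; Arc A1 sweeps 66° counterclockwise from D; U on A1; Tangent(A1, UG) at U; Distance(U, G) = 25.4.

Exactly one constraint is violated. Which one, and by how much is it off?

Distance(U, G) = 25.4 — off by 8.50.

M = (0.00, 0.00) ✓; M.y = 0.00, D.y = 0.00 ✓; |MD| = 17.00 ✓; ∠(BD, DM) = 90.00° ✓; |BD| = 7.900 ✓; bearing(B→U) − bearing(B→D) = 66.00° ✓; |BU| = 7.900 ✓; ∠(BU, UG) = 90.00° ✓; |UG| = 33.90 ✗.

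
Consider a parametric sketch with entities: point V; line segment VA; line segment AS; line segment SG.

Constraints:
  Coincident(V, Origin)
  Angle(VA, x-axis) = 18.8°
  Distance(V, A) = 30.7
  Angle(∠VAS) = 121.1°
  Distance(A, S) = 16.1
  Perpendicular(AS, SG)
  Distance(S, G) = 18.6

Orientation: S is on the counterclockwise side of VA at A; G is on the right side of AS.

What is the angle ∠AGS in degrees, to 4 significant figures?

40.88°

V is at the origin; VA runs at 18.8° with length 30.7, so A = 30.7·(cos 18.8°, sin 18.8°) = (29.06, 9.894). ∠VAS = 121.1°, so AS runs at 18.8° + (180° − 121.1°) = 77.70° from the x-axis; with |AS| = 16.1, S = A + 16.1·(cos 77.70°, sin 77.70°) = (32.49, 25.62). AS is perpendicular to SG; with |SG| = 18.6 on the right of AS, G = S + 18.6·(0.9770, -0.2130) = (50.66, 21.66). Then cos ∠AGS = GA·GS / (|GA||GS|), giving 40.88°.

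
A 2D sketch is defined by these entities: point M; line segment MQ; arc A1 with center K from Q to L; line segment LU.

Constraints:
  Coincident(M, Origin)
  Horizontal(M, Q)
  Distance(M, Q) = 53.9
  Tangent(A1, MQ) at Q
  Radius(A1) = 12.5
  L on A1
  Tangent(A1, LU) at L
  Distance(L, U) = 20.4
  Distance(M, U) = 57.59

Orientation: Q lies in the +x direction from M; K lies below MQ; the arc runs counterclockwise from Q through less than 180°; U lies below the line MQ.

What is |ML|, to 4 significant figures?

44.27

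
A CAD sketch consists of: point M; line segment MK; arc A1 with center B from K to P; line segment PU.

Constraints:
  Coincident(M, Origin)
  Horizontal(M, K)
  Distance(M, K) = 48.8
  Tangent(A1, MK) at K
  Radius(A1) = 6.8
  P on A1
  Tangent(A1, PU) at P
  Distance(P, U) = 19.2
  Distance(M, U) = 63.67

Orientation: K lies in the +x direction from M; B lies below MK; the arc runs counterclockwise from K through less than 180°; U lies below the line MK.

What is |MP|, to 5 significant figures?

45.883

Checks: |BP| = 6.800 ✓; ∠(BP, PU) = 90.00° ✓; |PU| = 19.20 ✓; |MU| = 63.67 ✓.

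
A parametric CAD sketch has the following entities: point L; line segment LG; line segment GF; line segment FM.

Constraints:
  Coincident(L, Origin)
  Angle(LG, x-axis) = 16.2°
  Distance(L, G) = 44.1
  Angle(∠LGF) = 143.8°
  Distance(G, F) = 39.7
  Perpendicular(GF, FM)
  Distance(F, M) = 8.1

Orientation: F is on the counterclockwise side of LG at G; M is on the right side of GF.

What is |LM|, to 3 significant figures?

82.7

L is at the origin; LG runs at 16.2° with length 44.1, so G = 44.1·(cos 16.2°, sin 16.2°) = (42.3, 12.3). ∠LGF = 143.8°, so GF runs at 16.2° + (180° − 143.8°) = 52.4° from the x-axis; with |GF| = 39.7, F = G + 39.7·(cos 52.4°, sin 52.4°) = (66.6, 43.8). GF ⟂ FM; with |FM| = 8.1 on the right of GF, M = F + 8.1·(0.792, -0.610) = (73.0, 38.8). Then |LM| = |M − L| = 82.7.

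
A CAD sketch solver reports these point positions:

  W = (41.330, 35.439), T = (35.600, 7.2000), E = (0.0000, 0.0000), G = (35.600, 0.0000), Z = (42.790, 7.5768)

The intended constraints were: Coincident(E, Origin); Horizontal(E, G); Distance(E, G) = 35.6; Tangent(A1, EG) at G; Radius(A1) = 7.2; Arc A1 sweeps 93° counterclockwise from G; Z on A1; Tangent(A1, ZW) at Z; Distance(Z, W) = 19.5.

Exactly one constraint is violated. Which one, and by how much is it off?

Distance(Z, W) = 19.5 — off by 8.40.

E = (0.00, 0.00) ✓; E.y = 0.00, G.y = 0.00 ✓; |EG| = 35.60 ✓; ∠(TG, GE) = 90.00° ✓; |TG| = 7.200 ✓; bearing(T→Z) − bearing(T→G) = 93.00° ✓; |TZ| = 7.200 ✓; ∠(TZ, ZW) = 90.00° ✓; |ZW| = 27.90 ✗.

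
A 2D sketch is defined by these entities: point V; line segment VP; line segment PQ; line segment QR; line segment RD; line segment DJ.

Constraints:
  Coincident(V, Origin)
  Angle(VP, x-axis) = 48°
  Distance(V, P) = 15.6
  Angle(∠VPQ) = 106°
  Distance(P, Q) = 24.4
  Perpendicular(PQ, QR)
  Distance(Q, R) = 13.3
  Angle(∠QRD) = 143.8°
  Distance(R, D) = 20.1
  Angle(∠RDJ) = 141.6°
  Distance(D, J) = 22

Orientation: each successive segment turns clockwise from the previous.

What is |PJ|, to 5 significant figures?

36.412

V is at the origin; VP runs at 48.0° with length 15.6, so P = (10.438, 11.593). ∠VPQ = 106.0° gives PQ at -26.000° from the x-axis; with |PQ| = 24.4, Q = (32.369, 0.89680). PQ is perpendicular to QR, so QR runs at -116.00°; with |QR| = 13.3, R = (26.539, -11.057). ∠QRD = 143.8° gives RD at -152.20° from the x-axis; with |RD| = 20.1, D = (8.7586, -20.432). ∠RDJ = 141.6° gives DJ at 169.40° from the x-axis; with |DJ| = 22.0, J = (-12.866, -16.385). Then |PJ| = |J − P| = 36.412.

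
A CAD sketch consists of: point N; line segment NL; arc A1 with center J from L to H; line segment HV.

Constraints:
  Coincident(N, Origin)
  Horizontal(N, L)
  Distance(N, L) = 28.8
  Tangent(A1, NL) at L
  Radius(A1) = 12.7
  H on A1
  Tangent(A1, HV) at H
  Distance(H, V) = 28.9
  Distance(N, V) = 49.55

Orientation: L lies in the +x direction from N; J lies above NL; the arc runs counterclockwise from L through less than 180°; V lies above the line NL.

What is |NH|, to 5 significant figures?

44.035

Checks: N.y = 0.00, L.y = 0.00 ✓; |JH| = 12.70 ✓; ∠(JH, HV) = 90.00° ✓; |HV| = 28.90 ✓; |NV| = 49.55 ✓.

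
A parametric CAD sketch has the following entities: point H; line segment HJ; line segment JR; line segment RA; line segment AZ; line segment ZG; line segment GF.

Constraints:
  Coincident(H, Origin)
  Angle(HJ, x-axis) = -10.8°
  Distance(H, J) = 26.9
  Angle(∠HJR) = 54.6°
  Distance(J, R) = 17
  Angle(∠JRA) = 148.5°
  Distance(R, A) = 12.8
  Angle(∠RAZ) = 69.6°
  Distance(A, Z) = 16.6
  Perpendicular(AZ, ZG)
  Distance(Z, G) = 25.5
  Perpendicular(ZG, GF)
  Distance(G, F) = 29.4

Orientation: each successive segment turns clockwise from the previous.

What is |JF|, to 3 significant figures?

30.8

H is at the origin; HJ runs at -10.8° with length 26.9, so J = (26.4, -5.04). ∠HJR = 54.6° gives JR at -136° from the x-axis; with |JR| = 17.0, R = (14.2, -16.8). ∠JRA = 148.5° gives RA at -168° from the x-axis; with |RA| = 12.8, A = (1.65, -19.5). ∠RAZ = 69.6° gives AZ at 81.9° from the x-axis; with |AZ| = 16.6, Z = (3.99, -3.10). AZ is perpendicular to ZG, so ZG runs at -8.10°; with |ZG| = 25.5, G = (29.2, -6.69). ZG ⟂ GF, so GF runs at -98.1°; with |GF| = 29.4, F = (25.1, -35.8). Then |JF| = |F − J| = 30.8.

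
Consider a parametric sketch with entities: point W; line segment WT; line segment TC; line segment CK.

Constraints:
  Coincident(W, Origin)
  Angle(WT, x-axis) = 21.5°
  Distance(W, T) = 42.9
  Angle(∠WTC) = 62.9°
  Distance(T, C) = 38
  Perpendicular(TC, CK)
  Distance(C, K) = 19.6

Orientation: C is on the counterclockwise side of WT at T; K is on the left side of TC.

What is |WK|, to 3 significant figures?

26.2

∠WTC = 62.9°, so TC runs at 21.5° + (180° − 62.9°) = 139° from the x-axis; with |TC| = 38.0, C = T + 38.0·(cos 139°, sin 139°) = (11.4, 40.9). The perpendicularity gives CK at right angles to TC; with |CK| = 19.6 on the left of TC, K = C + 19.6·(-0.661, -0.750) = (-1.55, 26.2). Then |WK| = |K − W| = 26.2.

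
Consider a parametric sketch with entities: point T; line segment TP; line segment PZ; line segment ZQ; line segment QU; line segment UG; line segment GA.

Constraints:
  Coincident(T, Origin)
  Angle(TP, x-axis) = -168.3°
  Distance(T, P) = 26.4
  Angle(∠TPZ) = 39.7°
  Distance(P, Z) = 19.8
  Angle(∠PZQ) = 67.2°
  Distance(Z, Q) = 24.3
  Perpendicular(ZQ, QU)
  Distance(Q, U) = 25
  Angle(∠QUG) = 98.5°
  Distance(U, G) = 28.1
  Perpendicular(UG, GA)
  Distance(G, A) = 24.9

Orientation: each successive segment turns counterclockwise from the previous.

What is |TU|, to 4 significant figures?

33.24

T is at the origin; TP runs at -168.3° with length 26.4, so P = (-25.85, -5.354). ∠TPZ = 39.7° gives PZ at -28.00° from the x-axis; with |PZ| = 19.8, Z = (-8.369, -14.65). ∠PZQ = 67.2° gives ZQ at 84.80° from the x-axis; with |ZQ| = 24.3, Q = (-6.167, 9.551). ZQ ⟂ QU, so QU runs at 174.8°; with |QU| = 25.0, U = (-31.06, 11.82). Then |TU| = |U − T| = 33.24.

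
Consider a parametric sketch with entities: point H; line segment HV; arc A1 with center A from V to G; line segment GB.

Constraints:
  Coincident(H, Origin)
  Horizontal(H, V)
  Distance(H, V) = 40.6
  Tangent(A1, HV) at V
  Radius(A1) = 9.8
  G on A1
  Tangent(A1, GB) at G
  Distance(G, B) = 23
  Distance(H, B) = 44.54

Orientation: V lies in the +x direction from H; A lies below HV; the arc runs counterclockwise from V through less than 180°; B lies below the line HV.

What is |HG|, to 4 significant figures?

32.27

Checks: |AG| = 9.800 ✓; ∠(AG, GB) = 90.00° ✓; |GB| = 23.00 ✓; |HB| = 44.54 ✓.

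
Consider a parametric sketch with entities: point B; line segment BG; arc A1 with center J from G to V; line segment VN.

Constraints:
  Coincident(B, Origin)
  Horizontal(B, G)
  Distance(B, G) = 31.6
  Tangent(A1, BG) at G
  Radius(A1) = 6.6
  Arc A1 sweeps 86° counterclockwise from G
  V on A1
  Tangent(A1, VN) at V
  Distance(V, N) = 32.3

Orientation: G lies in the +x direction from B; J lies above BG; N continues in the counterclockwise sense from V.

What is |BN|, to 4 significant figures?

55.74

On A1, G sits at bearing -90° from J; an 86° counterclockwise sweep puts V at bearing -4°, so V = J + 6.6·(cos -4°, sin -4°) = (38.18, 6.140). Since A1 is tangent to VN there, JV ⟂ VN, so VN runs along (−sin -4°, cos -4°); with |VN| = 32.3, N = (40.44, 38.36). Then |BN| = |N − B| = 55.74.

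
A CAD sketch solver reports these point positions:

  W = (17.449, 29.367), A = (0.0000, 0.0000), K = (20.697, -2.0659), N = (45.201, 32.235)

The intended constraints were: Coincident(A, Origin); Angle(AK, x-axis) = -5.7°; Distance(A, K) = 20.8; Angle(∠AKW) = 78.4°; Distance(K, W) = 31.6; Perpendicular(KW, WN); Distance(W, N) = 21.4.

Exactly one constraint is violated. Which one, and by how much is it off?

Distance(W, N) = 21.4 — off by 6.50.

A = (0.00, 0.00) ✓; AK at -5.700° ✓; |AK| = 20.80 ✓; ∠AKW = 78.40° ✓; |KW| = 31.60 ✓; ∠(KW, WN) = 90.00° ✓; |WN| = 27.90 ✗.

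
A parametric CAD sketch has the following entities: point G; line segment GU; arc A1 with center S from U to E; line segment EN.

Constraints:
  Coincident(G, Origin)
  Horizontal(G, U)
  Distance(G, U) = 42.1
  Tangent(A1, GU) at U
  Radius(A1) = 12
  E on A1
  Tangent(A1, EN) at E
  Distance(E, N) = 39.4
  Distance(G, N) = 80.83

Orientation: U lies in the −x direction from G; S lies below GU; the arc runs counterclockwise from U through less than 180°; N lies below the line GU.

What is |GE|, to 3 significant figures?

53.8

G is at the origin; G and U share the same y with |GU| = 42.1 and U on the −x side, so U = (-42.1, 0.00). A1 meets GU tangentially, so SU is at right angles to GU, so S = U + (0, -12) = (-42.1, -12.0). Since SE ⟂ EN (tangency), |SN| = √(12.0² + 39.4²) = 41.2 regardless of where E sits on A1. So N lies on both circle(G, 80.83) and circle(S, 41.2); the below-GU intersection is N = (-67.6, -44.4). E is the foot of the tangent from N: E = (-53.3, -7.65).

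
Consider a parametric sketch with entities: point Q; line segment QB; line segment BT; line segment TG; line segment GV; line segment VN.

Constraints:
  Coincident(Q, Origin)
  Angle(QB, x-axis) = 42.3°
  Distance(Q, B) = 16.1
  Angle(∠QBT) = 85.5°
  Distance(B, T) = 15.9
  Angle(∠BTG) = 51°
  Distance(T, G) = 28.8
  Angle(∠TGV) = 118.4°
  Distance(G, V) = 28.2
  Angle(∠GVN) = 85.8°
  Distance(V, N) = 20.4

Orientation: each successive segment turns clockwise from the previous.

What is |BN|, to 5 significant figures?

24.861

Q is at the origin; QB runs at 42.3° with length 16.1, so B = (11.908, 10.836). ∠QBT = 85.5° gives BT at -52.200° from the x-axis; with |BT| = 15.9, T = (21.653, -1.7280). ∠BTG = 51.0° gives TG at 178.80° from the x-axis; with |TG| = 28.8, G = (-7.1404, -1.1248). ∠TGV = 118.4° gives GV at 117.20° from the x-axis; with |GV| = 28.2, V = (-20.031, 23.957). ∠GVN = 85.8° gives VN at 23.000° from the x-axis; with |VN| = 20.4, N = (-1.2523, 31.928). Then |BN| = |N − B| = 24.861.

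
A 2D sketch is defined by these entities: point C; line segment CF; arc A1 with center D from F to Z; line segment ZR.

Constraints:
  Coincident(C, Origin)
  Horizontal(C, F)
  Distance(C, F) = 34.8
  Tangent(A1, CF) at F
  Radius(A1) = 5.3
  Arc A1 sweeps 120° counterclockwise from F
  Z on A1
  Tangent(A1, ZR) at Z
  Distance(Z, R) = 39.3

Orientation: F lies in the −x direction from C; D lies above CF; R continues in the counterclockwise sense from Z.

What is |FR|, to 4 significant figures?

44.60

C is at the origin; CF is horizontal with |CF| = 34.8 and F on the −x side, so F = (-34.80, 0.000). Tangency of A1 to CF means the radius DF is perpendicular to CF, so D = F + (0, 5.3) = (-34.80, 5.300). On A1, F sits at bearing -90° from D; a 120° counterclockwise sweep puts Z at bearing 30°, so Z = D + 5.3·(cos 30°, sin 30°) = (-30.21, 7.950). Since A1 is tangent to ZR there, DZ ⟂ ZR, so ZR runs along (−sin 30°, cos 30°); with |ZR| = 39.3, R = (-49.86, 41.98). Then |FR| = |R − F| = 44.60.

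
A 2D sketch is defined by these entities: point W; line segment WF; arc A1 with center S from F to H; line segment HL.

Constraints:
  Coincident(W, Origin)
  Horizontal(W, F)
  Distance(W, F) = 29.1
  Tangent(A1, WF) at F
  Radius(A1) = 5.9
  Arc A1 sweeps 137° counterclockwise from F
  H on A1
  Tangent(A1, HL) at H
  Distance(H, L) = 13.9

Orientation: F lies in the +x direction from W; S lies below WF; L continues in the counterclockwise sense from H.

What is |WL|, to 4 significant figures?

40.37

On A1, F sits at bearing 90° from S; a 137° counterclockwise sweep puts H at bearing 227°, so H = S + 5.9·(cos 227°, sin 227°) = (25.08, -10.21). Since A1 is tangent to HL there, SH ⟂ HL, so HL runs along (−sin 227°, cos 227°); with |HL| = 13.9, L = (35.24, -19.69). Then |WL| = |L − W| = 40.37.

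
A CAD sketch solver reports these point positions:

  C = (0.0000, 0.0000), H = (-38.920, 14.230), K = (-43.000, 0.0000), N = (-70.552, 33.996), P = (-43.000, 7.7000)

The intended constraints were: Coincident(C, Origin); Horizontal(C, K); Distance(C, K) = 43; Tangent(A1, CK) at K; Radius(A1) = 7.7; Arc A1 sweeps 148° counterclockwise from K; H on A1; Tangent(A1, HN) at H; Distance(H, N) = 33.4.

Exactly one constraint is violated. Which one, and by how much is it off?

Distance(H, N) = 33.4 — off by 3.90.

C = (0.00, 0.00) ✓; C.y = 0.00, K.y = 0.00 ✓; |CK| = 43.00 ✓; ∠(PK, KC) = 90.00° ✓; |PK| = 7.700 ✓; bearing(P→H) − bearing(P→K) = 148.0° ✓; |PH| = 7.700 ✓; ∠(PH, HN) = 90.00° ✓; |HN| = 37.30 ✗.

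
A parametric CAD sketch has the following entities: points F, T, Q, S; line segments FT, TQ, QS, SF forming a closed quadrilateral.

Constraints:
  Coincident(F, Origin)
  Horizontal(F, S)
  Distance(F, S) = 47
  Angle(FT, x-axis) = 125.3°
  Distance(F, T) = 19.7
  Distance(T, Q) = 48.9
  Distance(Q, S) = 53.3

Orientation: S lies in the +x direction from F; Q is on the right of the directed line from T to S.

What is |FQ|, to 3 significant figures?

30.7

Checks: |TQ| = 48.90 ✓; |QS| = 53.30 ✓.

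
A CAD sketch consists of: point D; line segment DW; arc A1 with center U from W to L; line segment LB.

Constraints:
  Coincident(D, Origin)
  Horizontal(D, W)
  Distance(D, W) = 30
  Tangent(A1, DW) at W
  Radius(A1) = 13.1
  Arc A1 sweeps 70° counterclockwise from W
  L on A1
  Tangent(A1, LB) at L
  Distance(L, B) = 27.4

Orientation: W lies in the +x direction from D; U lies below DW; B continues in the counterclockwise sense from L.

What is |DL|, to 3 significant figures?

19.7

D is at the origin; DW is horizontal with |DW| = 30.0 and W on the +x side, so W = (30.0, 0.00). Since A1 is tangent to DW there, UW ⟂ DW, so U = W + (0, -13.1) = (30.0, -13.1). On A1, W sits at bearing 90° from U; a 70° counterclockwise sweep puts L at bearing 160°, so L = U + 13.1·(cos 160°, sin 160°) = (17.7, -8.62). Then |DL| = |L − D| = 19.7.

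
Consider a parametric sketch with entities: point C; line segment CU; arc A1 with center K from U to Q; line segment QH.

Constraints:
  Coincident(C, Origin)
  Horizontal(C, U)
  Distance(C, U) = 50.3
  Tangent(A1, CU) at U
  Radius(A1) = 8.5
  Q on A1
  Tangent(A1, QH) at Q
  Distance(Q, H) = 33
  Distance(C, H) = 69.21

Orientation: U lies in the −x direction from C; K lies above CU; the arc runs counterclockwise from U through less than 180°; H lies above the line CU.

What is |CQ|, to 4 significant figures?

44.00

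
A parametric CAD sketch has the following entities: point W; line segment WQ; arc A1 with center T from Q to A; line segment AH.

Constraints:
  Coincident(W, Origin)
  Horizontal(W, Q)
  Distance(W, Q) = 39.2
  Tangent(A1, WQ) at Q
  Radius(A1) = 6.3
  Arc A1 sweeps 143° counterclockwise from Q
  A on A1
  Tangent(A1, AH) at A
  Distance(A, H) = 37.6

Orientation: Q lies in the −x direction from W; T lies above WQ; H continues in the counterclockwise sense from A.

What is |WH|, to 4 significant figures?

73.72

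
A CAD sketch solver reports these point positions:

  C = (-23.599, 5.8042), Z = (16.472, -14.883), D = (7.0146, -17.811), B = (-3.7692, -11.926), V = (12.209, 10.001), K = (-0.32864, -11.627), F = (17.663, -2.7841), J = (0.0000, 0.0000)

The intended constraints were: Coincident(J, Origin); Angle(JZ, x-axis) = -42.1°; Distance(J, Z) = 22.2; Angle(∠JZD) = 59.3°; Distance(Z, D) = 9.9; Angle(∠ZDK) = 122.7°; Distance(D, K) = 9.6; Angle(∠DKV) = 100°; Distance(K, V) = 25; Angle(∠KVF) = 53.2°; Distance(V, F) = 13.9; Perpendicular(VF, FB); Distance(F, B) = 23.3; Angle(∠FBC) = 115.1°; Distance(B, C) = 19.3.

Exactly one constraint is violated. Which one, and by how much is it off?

Distance(B, C) = 19.3 — off by 7.30.

J = (0.00, 0.00) ✓; JZ at -42.10° ✓; |JZ| = 22.20 ✓; ∠JZD = 59.30° ✓; |ZD| = 9.900 ✓; ∠ZDK = 122.7° ✓; |DK| = 9.600 ✓; ∠DKV = 100.0° ✓; |KV| = 25.00 ✓; ∠KVF = 53.20° ✓; |VF| = 13.90 ✓; ∠(VF, FB) = 90.00° ✓; |FB| = 23.30 ✓; ∠FBC = 115.1° ✓; |BC| = 26.60 ✗.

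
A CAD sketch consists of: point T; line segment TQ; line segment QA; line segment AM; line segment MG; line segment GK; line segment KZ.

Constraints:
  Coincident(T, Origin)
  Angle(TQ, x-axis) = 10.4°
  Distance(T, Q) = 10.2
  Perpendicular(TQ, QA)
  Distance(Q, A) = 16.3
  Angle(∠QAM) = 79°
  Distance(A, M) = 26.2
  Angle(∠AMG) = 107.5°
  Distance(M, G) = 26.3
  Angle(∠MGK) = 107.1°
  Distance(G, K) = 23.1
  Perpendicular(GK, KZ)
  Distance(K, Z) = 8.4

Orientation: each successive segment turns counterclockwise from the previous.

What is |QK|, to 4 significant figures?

25.23

T is at the origin; TQ runs at 10.4° with length 10.2, so Q = (10.03, 1.841). TQ ⟂ QA, so QA runs at 100.4°; with |QA| = 16.3, A = (7.090, 17.87). ∠QAM = 79.0° gives AM at -158.6° from the x-axis; with |AM| = 26.2, M = (-17.30, 8.314). ∠AMG = 107.5° gives MG at -86.10° from the x-axis; with |MG| = 26.3, G = (-15.51, -17.93). ∠MGK = 107.1° gives GK at -13.20° from the x-axis; with |GK| = 23.1, K = (6.975, -23.20). Then |QK| = |K − Q| = 25.23.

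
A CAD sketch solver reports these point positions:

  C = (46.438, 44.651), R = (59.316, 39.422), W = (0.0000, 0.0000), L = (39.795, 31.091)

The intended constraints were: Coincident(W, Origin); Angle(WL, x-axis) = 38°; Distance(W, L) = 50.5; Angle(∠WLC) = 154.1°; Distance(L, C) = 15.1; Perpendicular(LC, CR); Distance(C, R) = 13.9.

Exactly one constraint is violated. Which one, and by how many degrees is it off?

Perpendicular(LC, CR) — off by 4.00°.

W = (0.00, 0.00) ✓; WL at 38.00° ✓; |WL| = 50.50 ✓; ∠WLC = 154.1° ✓; |LC| = 15.10 ✓; ∠(LC, CR) = 86.00° ✗; |CR| = 13.90 ✓.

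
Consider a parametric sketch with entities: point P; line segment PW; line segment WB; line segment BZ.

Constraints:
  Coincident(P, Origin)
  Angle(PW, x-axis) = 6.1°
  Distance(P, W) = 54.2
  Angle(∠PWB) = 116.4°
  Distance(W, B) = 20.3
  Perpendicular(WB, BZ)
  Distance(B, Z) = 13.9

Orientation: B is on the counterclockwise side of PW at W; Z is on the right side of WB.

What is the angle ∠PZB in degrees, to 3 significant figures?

35.4°

∠PWB = 116.4°, so WB runs at 6.1° + (180° − 116.4°) = 69.7° from the x-axis; with |WB| = 20.3, B = W + 20.3·(cos 69.7°, sin 69.7°) = (60.9, 24.8). The perpendicularity gives BZ at right angles to WB; with |BZ| = 13.9 on the right of WB, Z = B + 13.9·(0.938, -0.347) = (74.0, 20.0). Then cos ∠PZB = ZP·ZB / (|ZP||ZB|), giving 35.4°.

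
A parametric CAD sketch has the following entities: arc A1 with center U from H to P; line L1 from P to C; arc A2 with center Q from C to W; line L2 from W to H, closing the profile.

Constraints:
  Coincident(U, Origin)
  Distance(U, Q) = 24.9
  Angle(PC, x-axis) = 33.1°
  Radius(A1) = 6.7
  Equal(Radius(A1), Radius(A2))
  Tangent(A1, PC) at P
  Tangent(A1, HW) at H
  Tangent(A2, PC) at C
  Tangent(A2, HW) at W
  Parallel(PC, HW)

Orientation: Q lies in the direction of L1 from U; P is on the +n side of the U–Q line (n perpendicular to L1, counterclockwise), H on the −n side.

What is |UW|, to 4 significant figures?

25.79

The slot axis is L1's direction at 33.1°, so u = (cos 33.1°, sin 33.1°) = (0.8377, 0.5461) and n = (−sin 33.1°, cos 33.1°) = (-0.5461, 0.8377). U is at the origin and Q lies 24.9 along u from U, so Q = 24.9·u = (20.86, 13.60). Tangency of A1 to both parallel lines with radius 6.7 puts P and H at U ± 6.7·n: P = (-3.659, 5.613), H = (3.659, -5.613). Equal radii place C and W the same way about Q: C = Q + 6.7·n = (17.20, 19.21), W = Q − 6.7·n = (24.52, 7.985). Then |UW| = |W − U| = 25.79.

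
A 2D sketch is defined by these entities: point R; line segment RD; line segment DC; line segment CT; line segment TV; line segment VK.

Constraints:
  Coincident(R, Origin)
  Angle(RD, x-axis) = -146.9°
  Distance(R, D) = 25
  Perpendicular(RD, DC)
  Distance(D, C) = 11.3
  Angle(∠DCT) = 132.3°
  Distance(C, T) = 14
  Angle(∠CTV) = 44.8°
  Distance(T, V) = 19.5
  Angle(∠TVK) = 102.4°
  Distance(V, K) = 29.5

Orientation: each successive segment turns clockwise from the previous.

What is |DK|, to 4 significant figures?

20.06

R is at the origin; RD runs at -146.9° with length 25.0, so D = (-20.94, -13.65). RD ⟂ DC, so DC runs at 123.1°; with |DC| = 11.3, C = (-27.11, -4.186). ∠DCT = 132.3° gives CT at 75.40° from the x-axis; with |CT| = 14.0, T = (-23.58, 9.362). ∠CTV = 44.8° gives TV at -59.80° from the x-axis; with |TV| = 19.5, V = (-13.78, -7.492). ∠TVK = 102.4° gives VK at -137.4° from the x-axis; with |VK| = 29.5, K = (-35.49, -27.46). Then |DK| = |K − D| = 20.06.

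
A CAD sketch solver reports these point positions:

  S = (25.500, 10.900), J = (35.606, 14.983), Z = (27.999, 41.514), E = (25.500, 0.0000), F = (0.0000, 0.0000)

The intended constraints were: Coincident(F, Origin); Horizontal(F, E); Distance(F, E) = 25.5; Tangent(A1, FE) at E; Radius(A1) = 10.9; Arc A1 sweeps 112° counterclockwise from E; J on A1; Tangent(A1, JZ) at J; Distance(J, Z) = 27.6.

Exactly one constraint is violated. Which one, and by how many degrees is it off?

Tangent(A1, JZ) at J — off by 6.00°.

F = (0.00, 0.00) ✓; F.y = 0.00, E.y = 0.00 ✓; |FE| = 25.50 ✓; ∠(SE, EF) = 90.00° ✓; |SE| = 10.90 ✓; bearing(S→J) − bearing(S→E) = 112.0° ✓; |SJ| = 10.90 ✓; ∠(SJ, JZ) = 96.00° ✗; |JZ| = 27.60 ✓.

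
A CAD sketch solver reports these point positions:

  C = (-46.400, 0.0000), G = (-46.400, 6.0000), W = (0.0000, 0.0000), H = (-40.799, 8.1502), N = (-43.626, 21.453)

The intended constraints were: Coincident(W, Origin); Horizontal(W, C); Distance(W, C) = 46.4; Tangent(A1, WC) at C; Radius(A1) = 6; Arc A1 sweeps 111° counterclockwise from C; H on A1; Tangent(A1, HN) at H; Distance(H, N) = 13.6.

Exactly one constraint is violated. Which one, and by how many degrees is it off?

Tangent(A1, HN) at H — off by 9.00°.

W = (0.00, 0.00) ✓; W.y = 0.00, C.y = 0.00 ✓; |WC| = 46.40 ✓; ∠(GC, CW) = 90.00° ✓; |GC| = 6.000 ✓; bearing(G→H) − bearing(G→C) = 111.0° ✓; |GH| = 6.000 ✓; ∠(GH, HN) = 99.00° ✗; |HN| = 13.60 ✓.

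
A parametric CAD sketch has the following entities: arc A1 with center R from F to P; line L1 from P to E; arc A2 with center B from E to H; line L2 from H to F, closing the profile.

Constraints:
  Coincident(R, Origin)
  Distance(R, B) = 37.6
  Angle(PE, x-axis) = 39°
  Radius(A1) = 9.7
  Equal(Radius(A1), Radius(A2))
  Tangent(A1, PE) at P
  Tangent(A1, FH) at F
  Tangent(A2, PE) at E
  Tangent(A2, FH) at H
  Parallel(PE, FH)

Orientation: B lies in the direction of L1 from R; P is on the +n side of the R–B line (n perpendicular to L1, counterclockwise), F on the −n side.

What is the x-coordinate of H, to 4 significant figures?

35.33

The slot axis is L1's direction at 39.0°, so u = (cos 39.0°, sin 39.0°) = (0.7771, 0.6293) and n = (−sin 39.0°, cos 39.0°) = (-0.6293, 0.7771). R is at the origin and B lies 37.6 along u from R, so B = 37.6·u = (29.22, 23.66). Tangency of A1 to both parallel lines with radius 9.7 puts P and F at R ± 9.7·n: P = (-6.104, 7.538), F = (6.104, -7.538). Equal radii place E and H the same way about B: E = B + 9.7·n = (23.12, 31.20), H = B − 9.7·n = (35.33, 16.12). So H.x = 35.33.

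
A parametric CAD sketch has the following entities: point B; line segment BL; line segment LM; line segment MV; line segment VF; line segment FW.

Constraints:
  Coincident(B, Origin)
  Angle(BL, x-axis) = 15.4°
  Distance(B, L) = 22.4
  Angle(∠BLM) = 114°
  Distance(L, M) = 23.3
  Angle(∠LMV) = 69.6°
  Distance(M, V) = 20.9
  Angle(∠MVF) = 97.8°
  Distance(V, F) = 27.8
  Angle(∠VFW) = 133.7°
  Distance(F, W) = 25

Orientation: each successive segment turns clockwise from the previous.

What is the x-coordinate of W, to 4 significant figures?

12.43

B is at the origin; BL runs at 15.4° with length 22.4, so L = (21.60, 5.948). ∠BLM = 114.0° gives LM at -50.60° from the x-axis; with |LM| = 23.3, M = (36.38, -12.06). ∠LMV = 69.6° gives MV at -161.0° from the x-axis; with |MV| = 20.9, V = (16.62, -18.86). ∠MVF = 97.8° gives VF at 116.8° from the x-axis; with |VF| = 27.8, F = (4.089, 5.953). ∠VFW = 133.7° gives FW at 70.50° from the x-axis; with |FW| = 25.0, W = (12.43, 29.52). So W.x = 12.43.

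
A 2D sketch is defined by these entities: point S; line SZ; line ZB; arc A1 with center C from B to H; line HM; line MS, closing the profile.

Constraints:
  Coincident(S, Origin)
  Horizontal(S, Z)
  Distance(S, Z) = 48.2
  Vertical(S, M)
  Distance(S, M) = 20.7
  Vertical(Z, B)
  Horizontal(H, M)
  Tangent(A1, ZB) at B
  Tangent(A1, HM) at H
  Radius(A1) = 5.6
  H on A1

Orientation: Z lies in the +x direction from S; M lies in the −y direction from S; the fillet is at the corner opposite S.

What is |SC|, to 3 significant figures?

45.2

S is at the origin; S and Z share the same y with |SZ| = 48.2 and Z on the +x side, so Z = (48.2, 0.00). S and M share the same x with |SM| = 20.7 and M on the −y side, so M = (0.00, -20.7). The virtual corner opposite S is at (48.2, -20.7). A1 meets ZB tangentially, so CB is at right angles to ZB and since A1 is tangent to HM there, CH ⟂ HM, with radius 5.6, so the center C sits 5.6 in from both sides at C = (42.6, -15.1). Then |SC| = |C − S| = 45.2.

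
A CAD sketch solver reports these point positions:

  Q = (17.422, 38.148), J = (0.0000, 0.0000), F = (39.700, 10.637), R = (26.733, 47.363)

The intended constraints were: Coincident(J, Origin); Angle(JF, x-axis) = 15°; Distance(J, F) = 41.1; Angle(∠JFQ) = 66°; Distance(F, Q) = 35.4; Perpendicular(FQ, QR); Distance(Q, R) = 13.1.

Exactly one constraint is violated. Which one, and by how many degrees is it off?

Perpendicular(FQ, QR) — off by 5.70°.

J = (0.00, 0.00) ✓; JF at 15.00° ✓; |JF| = 41.10 ✓; ∠JFQ = 66.00° ✓; |FQ| = 35.40 ✓; ∠(FQ, QR) = 84.30° ✗; |QR| = 13.10 ✓.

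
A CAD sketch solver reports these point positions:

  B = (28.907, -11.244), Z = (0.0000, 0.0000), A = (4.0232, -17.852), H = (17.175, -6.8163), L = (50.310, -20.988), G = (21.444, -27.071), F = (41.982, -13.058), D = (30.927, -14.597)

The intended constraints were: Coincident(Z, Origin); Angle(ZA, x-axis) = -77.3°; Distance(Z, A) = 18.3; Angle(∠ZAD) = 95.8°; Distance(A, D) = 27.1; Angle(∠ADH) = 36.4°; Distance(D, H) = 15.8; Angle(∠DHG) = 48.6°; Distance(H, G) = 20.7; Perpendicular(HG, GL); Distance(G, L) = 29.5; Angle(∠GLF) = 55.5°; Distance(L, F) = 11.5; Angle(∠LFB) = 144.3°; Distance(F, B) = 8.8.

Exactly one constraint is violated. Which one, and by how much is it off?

Distance(F, B) = 8.8 — off by 4.40.

Z = (0.00, 0.00) ✓; ZA at -77.30° ✓; |ZA| = 18.30 ✓; ∠ZAD = 95.80° ✓; |AD| = 27.10 ✓; ∠ADH = 36.40° ✓; |DH| = 15.80 ✓; ∠DHG = 48.60° ✓; |HG| = 20.70 ✓; ∠(HG, GL) = 90.00° ✓; |GL| = 29.50 ✓; ∠GLF = 55.50° ✓; |LF| = 11.50 ✓; ∠LFB = 144.3° ✓; |FB| = 13.20 ✗.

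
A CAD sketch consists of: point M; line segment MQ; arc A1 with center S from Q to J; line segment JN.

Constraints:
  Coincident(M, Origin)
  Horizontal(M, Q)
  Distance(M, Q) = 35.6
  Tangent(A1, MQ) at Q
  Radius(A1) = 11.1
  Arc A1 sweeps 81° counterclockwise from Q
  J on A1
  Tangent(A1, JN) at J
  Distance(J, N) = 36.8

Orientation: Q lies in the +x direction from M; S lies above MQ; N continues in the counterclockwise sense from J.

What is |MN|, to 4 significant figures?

69.48

M is at the origin; M and Q share the same y with |MQ| = 35.6 and Q on the +x side, so Q = (35.60, 0.000). Since A1 is tangent to MQ there, SQ ⟂ MQ, so S = Q + (0, 11.1) = (35.60, 11.10). On A1, Q sits at bearing -90° from S; an 81° counterclockwise sweep puts J at bearing -9°, so J = S + 11.1·(cos -9°, sin -9°) = (46.56, 9.364). Tangency of A1 to JN means the radius SJ is perpendicular to JN, so JN runs along (−sin -9°, cos -9°); with |JN| = 36.8, N = (52.32, 45.71). Then |MN| = |N − M| = 69.48.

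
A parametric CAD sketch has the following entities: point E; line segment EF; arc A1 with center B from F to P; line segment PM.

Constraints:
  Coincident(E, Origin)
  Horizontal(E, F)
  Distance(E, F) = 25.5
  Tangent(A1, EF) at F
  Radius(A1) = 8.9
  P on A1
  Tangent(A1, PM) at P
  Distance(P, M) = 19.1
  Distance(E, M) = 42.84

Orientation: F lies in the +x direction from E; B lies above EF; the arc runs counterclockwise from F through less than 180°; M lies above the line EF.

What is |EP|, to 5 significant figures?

35.795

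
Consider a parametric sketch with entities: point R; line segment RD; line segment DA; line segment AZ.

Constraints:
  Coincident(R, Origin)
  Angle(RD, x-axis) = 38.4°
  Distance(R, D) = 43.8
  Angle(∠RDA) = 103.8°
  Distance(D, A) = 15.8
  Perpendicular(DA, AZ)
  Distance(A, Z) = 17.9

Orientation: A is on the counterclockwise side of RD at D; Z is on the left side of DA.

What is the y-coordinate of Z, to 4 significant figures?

34.12

R is at the origin; RD runs at 38.4° with length 43.8, so D = 43.8·(cos 38.4°, sin 38.4°) = (34.33, 27.21). ∠RDA = 103.8°, so DA runs at 38.4° + (180° − 103.8°) = 114.6° from the x-axis; with |DA| = 15.8, A = D + 15.8·(cos 114.6°, sin 114.6°) = (27.75, 41.57). The perpendicularity gives AZ at right angles to DA; with |AZ| = 17.9 on the left of DA, Z = A + 17.9·(-0.9092, -0.4163) = (11.47, 34.12). So Z.y = 34.12.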